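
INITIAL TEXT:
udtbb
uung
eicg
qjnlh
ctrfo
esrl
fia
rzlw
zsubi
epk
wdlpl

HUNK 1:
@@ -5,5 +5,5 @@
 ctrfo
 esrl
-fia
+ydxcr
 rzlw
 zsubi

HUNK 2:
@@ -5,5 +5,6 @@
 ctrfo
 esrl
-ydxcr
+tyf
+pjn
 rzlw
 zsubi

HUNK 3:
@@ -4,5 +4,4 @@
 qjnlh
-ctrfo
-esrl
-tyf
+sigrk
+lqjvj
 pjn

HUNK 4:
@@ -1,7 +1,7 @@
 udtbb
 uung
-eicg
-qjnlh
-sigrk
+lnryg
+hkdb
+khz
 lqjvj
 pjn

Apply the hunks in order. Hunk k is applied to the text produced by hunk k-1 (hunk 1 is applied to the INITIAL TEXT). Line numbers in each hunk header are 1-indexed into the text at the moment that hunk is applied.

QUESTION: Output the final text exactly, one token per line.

Answer: udtbb
uung
lnryg
hkdb
khz
lqjvj
pjn
rzlw
zsubi
epk
wdlpl

Derivation:
Hunk 1: at line 5 remove [fia] add [ydxcr] -> 11 lines: udtbb uung eicg qjnlh ctrfo esrl ydxcr rzlw zsubi epk wdlpl
Hunk 2: at line 5 remove [ydxcr] add [tyf,pjn] -> 12 lines: udtbb uung eicg qjnlh ctrfo esrl tyf pjn rzlw zsubi epk wdlpl
Hunk 3: at line 4 remove [ctrfo,esrl,tyf] add [sigrk,lqjvj] -> 11 lines: udtbb uung eicg qjnlh sigrk lqjvj pjn rzlw zsubi epk wdlpl
Hunk 4: at line 1 remove [eicg,qjnlh,sigrk] add [lnryg,hkdb,khz] -> 11 lines: udtbb uung lnryg hkdb khz lqjvj pjn rzlw zsubi epk wdlpl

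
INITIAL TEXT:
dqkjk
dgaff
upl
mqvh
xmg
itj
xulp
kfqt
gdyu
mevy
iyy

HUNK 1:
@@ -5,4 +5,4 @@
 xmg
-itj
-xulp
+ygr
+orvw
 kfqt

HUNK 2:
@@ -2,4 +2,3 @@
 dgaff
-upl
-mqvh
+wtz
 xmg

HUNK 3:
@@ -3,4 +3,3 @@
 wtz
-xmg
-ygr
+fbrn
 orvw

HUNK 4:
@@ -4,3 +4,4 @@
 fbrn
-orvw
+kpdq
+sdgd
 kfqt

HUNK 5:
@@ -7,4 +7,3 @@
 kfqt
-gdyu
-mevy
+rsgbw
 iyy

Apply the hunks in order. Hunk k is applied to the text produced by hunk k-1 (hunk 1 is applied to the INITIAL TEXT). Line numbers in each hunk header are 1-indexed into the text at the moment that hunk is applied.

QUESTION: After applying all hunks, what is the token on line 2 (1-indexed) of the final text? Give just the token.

Answer: dgaff

Derivation:
Hunk 1: at line 5 remove [itj,xulp] add [ygr,orvw] -> 11 lines: dqkjk dgaff upl mqvh xmg ygr orvw kfqt gdyu mevy iyy
Hunk 2: at line 2 remove [upl,mqvh] add [wtz] -> 10 lines: dqkjk dgaff wtz xmg ygr orvw kfqt gdyu mevy iyy
Hunk 3: at line 3 remove [xmg,ygr] add [fbrn] -> 9 lines: dqkjk dgaff wtz fbrn orvw kfqt gdyu mevy iyy
Hunk 4: at line 4 remove [orvw] add [kpdq,sdgd] -> 10 lines: dqkjk dgaff wtz fbrn kpdq sdgd kfqt gdyu mevy iyy
Hunk 5: at line 7 remove [gdyu,mevy] add [rsgbw] -> 9 lines: dqkjk dgaff wtz fbrn kpdq sdgd kfqt rsgbw iyy
Final line 2: dgaff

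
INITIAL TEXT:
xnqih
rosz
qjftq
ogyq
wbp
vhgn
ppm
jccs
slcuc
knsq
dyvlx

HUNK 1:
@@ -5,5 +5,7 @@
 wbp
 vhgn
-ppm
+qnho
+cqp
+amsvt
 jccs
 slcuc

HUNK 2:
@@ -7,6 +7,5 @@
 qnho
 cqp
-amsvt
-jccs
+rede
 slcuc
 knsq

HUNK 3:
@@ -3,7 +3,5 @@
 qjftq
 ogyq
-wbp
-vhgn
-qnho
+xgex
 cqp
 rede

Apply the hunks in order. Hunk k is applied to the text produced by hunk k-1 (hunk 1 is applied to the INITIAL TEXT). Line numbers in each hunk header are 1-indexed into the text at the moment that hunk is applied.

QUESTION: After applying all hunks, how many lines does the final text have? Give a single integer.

Hunk 1: at line 5 remove [ppm] add [qnho,cqp,amsvt] -> 13 lines: xnqih rosz qjftq ogyq wbp vhgn qnho cqp amsvt jccs slcuc knsq dyvlx
Hunk 2: at line 7 remove [amsvt,jccs] add [rede] -> 12 lines: xnqih rosz qjftq ogyq wbp vhgn qnho cqp rede slcuc knsq dyvlx
Hunk 3: at line 3 remove [wbp,vhgn,qnho] add [xgex] -> 10 lines: xnqih rosz qjftq ogyq xgex cqp rede slcuc knsq dyvlx
Final line count: 10

Answer: 10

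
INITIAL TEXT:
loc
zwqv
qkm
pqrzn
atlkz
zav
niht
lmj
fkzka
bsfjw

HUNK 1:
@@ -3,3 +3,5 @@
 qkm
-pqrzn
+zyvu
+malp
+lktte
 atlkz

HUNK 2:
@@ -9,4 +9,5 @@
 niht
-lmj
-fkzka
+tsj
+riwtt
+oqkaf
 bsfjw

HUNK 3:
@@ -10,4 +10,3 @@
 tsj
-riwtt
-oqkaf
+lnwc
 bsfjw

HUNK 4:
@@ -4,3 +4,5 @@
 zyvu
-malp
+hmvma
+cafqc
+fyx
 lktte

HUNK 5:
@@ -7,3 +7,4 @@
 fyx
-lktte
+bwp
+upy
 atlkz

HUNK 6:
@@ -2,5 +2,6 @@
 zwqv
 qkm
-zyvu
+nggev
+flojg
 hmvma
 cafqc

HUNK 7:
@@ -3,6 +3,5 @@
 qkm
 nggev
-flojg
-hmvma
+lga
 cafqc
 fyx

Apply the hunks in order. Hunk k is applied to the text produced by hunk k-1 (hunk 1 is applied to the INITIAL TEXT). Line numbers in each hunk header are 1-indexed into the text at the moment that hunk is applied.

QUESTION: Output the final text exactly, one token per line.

Answer: loc
zwqv
qkm
nggev
lga
cafqc
fyx
bwp
upy
atlkz
zav
niht
tsj
lnwc
bsfjw

Derivation:
Hunk 1: at line 3 remove [pqrzn] add [zyvu,malp,lktte] -> 12 lines: loc zwqv qkm zyvu malp lktte atlkz zav niht lmj fkzka bsfjw
Hunk 2: at line 9 remove [lmj,fkzka] add [tsj,riwtt,oqkaf] -> 13 lines: loc zwqv qkm zyvu malp lktte atlkz zav niht tsj riwtt oqkaf bsfjw
Hunk 3: at line 10 remove [riwtt,oqkaf] add [lnwc] -> 12 lines: loc zwqv qkm zyvu malp lktte atlkz zav niht tsj lnwc bsfjw
Hunk 4: at line 4 remove [malp] add [hmvma,cafqc,fyx] -> 14 lines: loc zwqv qkm zyvu hmvma cafqc fyx lktte atlkz zav niht tsj lnwc bsfjw
Hunk 5: at line 7 remove [lktte] add [bwp,upy] -> 15 lines: loc zwqv qkm zyvu hmvma cafqc fyx bwp upy atlkz zav niht tsj lnwc bsfjw
Hunk 6: at line 2 remove [zyvu] add [nggev,flojg] -> 16 lines: loc zwqv qkm nggev flojg hmvma cafqc fyx bwp upy atlkz zav niht tsj lnwc bsfjw
Hunk 7: at line 3 remove [flojg,hmvma] add [lga] -> 15 lines: loc zwqv qkm nggev lga cafqc fyx bwp upy atlkz zav niht tsj lnwc bsfjw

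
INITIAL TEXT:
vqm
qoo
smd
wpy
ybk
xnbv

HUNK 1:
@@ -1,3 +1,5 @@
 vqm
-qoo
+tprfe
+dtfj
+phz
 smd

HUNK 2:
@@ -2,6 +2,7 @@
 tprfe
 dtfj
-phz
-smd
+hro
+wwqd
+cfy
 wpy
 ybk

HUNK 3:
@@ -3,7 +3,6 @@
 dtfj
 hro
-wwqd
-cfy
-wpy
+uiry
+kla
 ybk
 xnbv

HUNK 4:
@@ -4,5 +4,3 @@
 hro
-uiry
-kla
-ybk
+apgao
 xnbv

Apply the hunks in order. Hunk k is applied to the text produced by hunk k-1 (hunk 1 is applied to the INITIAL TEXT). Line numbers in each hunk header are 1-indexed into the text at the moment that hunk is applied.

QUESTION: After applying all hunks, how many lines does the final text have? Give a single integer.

Hunk 1: at line 1 remove [qoo] add [tprfe,dtfj,phz] -> 8 lines: vqm tprfe dtfj phz smd wpy ybk xnbv
Hunk 2: at line 2 remove [phz,smd] add [hro,wwqd,cfy] -> 9 lines: vqm tprfe dtfj hro wwqd cfy wpy ybk xnbv
Hunk 3: at line 3 remove [wwqd,cfy,wpy] add [uiry,kla] -> 8 lines: vqm tprfe dtfj hro uiry kla ybk xnbv
Hunk 4: at line 4 remove [uiry,kla,ybk] add [apgao] -> 6 lines: vqm tprfe dtfj hro apgao xnbv
Final line count: 6

Answer: 6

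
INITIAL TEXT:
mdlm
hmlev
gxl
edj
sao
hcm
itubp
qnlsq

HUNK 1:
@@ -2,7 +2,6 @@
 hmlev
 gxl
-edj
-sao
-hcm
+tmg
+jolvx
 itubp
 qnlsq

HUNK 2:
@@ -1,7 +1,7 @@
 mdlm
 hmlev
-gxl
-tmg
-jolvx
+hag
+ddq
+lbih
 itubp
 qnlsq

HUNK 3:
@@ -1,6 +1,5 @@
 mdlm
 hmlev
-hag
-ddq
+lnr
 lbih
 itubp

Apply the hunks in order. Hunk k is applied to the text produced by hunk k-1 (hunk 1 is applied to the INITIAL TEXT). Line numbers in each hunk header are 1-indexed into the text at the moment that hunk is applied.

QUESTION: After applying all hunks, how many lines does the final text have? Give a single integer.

Answer: 6

Derivation:
Hunk 1: at line 2 remove [edj,sao,hcm] add [tmg,jolvx] -> 7 lines: mdlm hmlev gxl tmg jolvx itubp qnlsq
Hunk 2: at line 1 remove [gxl,tmg,jolvx] add [hag,ddq,lbih] -> 7 lines: mdlm hmlev hag ddq lbih itubp qnlsq
Hunk 3: at line 1 remove [hag,ddq] add [lnr] -> 6 lines: mdlm hmlev lnr lbih itubp qnlsq
Final line count: 6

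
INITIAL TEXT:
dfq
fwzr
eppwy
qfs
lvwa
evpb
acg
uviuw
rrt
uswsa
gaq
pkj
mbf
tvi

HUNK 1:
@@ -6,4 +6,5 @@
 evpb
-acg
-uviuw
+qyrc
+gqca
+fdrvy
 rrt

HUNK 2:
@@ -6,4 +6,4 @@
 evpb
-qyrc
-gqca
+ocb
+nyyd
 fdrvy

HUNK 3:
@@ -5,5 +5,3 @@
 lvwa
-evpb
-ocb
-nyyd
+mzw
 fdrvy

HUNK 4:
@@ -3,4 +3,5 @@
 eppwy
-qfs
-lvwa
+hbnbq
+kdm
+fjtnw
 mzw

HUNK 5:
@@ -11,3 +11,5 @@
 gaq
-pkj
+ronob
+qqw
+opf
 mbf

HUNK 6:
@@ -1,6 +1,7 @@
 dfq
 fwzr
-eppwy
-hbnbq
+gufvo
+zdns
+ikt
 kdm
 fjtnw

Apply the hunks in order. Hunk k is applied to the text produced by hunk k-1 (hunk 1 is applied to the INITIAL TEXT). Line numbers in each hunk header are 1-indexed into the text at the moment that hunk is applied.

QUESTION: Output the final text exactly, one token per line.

Answer: dfq
fwzr
gufvo
zdns
ikt
kdm
fjtnw
mzw
fdrvy
rrt
uswsa
gaq
ronob
qqw
opf
mbf
tvi

Derivation:
Hunk 1: at line 6 remove [acg,uviuw] add [qyrc,gqca,fdrvy] -> 15 lines: dfq fwzr eppwy qfs lvwa evpb qyrc gqca fdrvy rrt uswsa gaq pkj mbf tvi
Hunk 2: at line 6 remove [qyrc,gqca] add [ocb,nyyd] -> 15 lines: dfq fwzr eppwy qfs lvwa evpb ocb nyyd fdrvy rrt uswsa gaq pkj mbf tvi
Hunk 3: at line 5 remove [evpb,ocb,nyyd] add [mzw] -> 13 lines: dfq fwzr eppwy qfs lvwa mzw fdrvy rrt uswsa gaq pkj mbf tvi
Hunk 4: at line 3 remove [qfs,lvwa] add [hbnbq,kdm,fjtnw] -> 14 lines: dfq fwzr eppwy hbnbq kdm fjtnw mzw fdrvy rrt uswsa gaq pkj mbf tvi
Hunk 5: at line 11 remove [pkj] add [ronob,qqw,opf] -> 16 lines: dfq fwzr eppwy hbnbq kdm fjtnw mzw fdrvy rrt uswsa gaq ronob qqw opf mbf tvi
Hunk 6: at line 1 remove [eppwy,hbnbq] add [gufvo,zdns,ikt] -> 17 lines: dfq fwzr gufvo zdns ikt kdm fjtnw mzw fdrvy rrt uswsa gaq ronob qqw opf mbf tvi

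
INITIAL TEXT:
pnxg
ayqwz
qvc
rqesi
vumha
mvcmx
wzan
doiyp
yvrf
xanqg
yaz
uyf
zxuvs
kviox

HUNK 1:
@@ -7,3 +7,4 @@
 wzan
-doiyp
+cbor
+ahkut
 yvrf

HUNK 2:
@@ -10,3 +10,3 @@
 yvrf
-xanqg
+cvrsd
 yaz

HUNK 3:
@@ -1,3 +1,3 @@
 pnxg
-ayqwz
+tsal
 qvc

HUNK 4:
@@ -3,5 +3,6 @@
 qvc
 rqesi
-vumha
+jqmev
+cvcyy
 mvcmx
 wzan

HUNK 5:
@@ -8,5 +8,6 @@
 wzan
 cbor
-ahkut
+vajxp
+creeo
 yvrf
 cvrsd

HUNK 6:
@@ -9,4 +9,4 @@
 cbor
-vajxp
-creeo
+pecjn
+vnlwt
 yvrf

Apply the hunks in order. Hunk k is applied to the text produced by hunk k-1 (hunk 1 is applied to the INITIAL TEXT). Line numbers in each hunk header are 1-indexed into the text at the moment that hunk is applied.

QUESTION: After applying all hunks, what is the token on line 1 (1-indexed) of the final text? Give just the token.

Answer: pnxg

Derivation:
Hunk 1: at line 7 remove [doiyp] add [cbor,ahkut] -> 15 lines: pnxg ayqwz qvc rqesi vumha mvcmx wzan cbor ahkut yvrf xanqg yaz uyf zxuvs kviox
Hunk 2: at line 10 remove [xanqg] add [cvrsd] -> 15 lines: pnxg ayqwz qvc rqesi vumha mvcmx wzan cbor ahkut yvrf cvrsd yaz uyf zxuvs kviox
Hunk 3: at line 1 remove [ayqwz] add [tsal] -> 15 lines: pnxg tsal qvc rqesi vumha mvcmx wzan cbor ahkut yvrf cvrsd yaz uyf zxuvs kviox
Hunk 4: at line 3 remove [vumha] add [jqmev,cvcyy] -> 16 lines: pnxg tsal qvc rqesi jqmev cvcyy mvcmx wzan cbor ahkut yvrf cvrsd yaz uyf zxuvs kviox
Hunk 5: at line 8 remove [ahkut] add [vajxp,creeo] -> 17 lines: pnxg tsal qvc rqesi jqmev cvcyy mvcmx wzan cbor vajxp creeo yvrf cvrsd yaz uyf zxuvs kviox
Hunk 6: at line 9 remove [vajxp,creeo] add [pecjn,vnlwt] -> 17 lines: pnxg tsal qvc rqesi jqmev cvcyy mvcmx wzan cbor pecjn vnlwt yvrf cvrsd yaz uyf zxuvs kviox
Final line 1: pnxg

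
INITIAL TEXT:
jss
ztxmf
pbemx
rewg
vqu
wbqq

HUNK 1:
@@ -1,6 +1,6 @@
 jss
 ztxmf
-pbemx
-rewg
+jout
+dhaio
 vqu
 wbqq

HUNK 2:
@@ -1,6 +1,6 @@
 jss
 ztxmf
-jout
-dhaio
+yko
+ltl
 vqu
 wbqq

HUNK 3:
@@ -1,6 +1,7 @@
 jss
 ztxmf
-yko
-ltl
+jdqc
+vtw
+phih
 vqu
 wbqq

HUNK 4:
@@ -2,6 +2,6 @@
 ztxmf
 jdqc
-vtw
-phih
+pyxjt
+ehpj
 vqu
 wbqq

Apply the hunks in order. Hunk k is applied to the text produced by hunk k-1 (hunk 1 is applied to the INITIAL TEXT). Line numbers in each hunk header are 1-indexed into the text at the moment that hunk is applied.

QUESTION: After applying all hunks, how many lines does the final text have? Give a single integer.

Answer: 7

Derivation:
Hunk 1: at line 1 remove [pbemx,rewg] add [jout,dhaio] -> 6 lines: jss ztxmf jout dhaio vqu wbqq
Hunk 2: at line 1 remove [jout,dhaio] add [yko,ltl] -> 6 lines: jss ztxmf yko ltl vqu wbqq
Hunk 3: at line 1 remove [yko,ltl] add [jdqc,vtw,phih] -> 7 lines: jss ztxmf jdqc vtw phih vqu wbqq
Hunk 4: at line 2 remove [vtw,phih] add [pyxjt,ehpj] -> 7 lines: jss ztxmf jdqc pyxjt ehpj vqu wbqq
Final line count: 7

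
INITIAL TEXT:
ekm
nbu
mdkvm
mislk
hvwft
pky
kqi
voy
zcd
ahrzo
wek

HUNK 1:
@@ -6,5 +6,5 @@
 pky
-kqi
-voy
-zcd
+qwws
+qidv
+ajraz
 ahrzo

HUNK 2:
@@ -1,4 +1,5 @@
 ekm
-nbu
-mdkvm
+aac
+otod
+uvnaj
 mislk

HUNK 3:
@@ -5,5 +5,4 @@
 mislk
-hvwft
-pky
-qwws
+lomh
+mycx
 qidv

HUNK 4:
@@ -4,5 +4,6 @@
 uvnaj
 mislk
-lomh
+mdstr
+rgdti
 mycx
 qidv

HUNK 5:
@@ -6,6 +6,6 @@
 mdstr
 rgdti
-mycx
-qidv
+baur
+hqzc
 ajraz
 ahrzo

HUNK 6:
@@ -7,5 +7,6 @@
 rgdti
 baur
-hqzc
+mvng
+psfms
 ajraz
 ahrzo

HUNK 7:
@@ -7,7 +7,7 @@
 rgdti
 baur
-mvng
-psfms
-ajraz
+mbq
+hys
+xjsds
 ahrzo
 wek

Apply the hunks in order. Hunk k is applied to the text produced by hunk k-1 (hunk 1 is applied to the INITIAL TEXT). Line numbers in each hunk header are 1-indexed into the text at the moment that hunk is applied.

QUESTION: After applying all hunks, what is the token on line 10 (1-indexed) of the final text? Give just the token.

Answer: hys

Derivation:
Hunk 1: at line 6 remove [kqi,voy,zcd] add [qwws,qidv,ajraz] -> 11 lines: ekm nbu mdkvm mislk hvwft pky qwws qidv ajraz ahrzo wek
Hunk 2: at line 1 remove [nbu,mdkvm] add [aac,otod,uvnaj] -> 12 lines: ekm aac otod uvnaj mislk hvwft pky qwws qidv ajraz ahrzo wek
Hunk 3: at line 5 remove [hvwft,pky,qwws] add [lomh,mycx] -> 11 lines: ekm aac otod uvnaj mislk lomh mycx qidv ajraz ahrzo wek
Hunk 4: at line 4 remove [lomh] add [mdstr,rgdti] -> 12 lines: ekm aac otod uvnaj mislk mdstr rgdti mycx qidv ajraz ahrzo wek
Hunk 5: at line 6 remove [mycx,qidv] add [baur,hqzc] -> 12 lines: ekm aac otod uvnaj mislk mdstr rgdti baur hqzc ajraz ahrzo wek
Hunk 6: at line 7 remove [hqzc] add [mvng,psfms] -> 13 lines: ekm aac otod uvnaj mislk mdstr rgdti baur mvng psfms ajraz ahrzo wek
Hunk 7: at line 7 remove [mvng,psfms,ajraz] add [mbq,hys,xjsds] -> 13 lines: ekm aac otod uvnaj mislk mdstr rgdti baur mbq hys xjsds ahrzo wek
Final line 10: hys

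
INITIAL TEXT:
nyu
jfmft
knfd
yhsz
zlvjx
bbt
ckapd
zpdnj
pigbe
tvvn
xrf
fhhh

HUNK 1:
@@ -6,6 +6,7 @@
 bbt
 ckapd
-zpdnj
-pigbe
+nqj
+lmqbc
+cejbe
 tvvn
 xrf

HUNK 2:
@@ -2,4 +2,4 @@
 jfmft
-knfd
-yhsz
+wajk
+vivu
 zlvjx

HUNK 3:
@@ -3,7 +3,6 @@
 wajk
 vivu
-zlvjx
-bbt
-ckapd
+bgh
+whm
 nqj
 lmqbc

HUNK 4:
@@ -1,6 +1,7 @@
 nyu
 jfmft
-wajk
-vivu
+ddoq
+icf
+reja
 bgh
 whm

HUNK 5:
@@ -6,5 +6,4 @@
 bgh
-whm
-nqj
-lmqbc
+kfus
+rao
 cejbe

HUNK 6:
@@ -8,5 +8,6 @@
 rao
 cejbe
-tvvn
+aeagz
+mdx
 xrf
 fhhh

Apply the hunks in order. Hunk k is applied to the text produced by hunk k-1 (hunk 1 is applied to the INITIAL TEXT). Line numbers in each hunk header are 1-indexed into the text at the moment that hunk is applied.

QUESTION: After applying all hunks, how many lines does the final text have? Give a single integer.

Hunk 1: at line 6 remove [zpdnj,pigbe] add [nqj,lmqbc,cejbe] -> 13 lines: nyu jfmft knfd yhsz zlvjx bbt ckapd nqj lmqbc cejbe tvvn xrf fhhh
Hunk 2: at line 2 remove [knfd,yhsz] add [wajk,vivu] -> 13 lines: nyu jfmft wajk vivu zlvjx bbt ckapd nqj lmqbc cejbe tvvn xrf fhhh
Hunk 3: at line 3 remove [zlvjx,bbt,ckapd] add [bgh,whm] -> 12 lines: nyu jfmft wajk vivu bgh whm nqj lmqbc cejbe tvvn xrf fhhh
Hunk 4: at line 1 remove [wajk,vivu] add [ddoq,icf,reja] -> 13 lines: nyu jfmft ddoq icf reja bgh whm nqj lmqbc cejbe tvvn xrf fhhh
Hunk 5: at line 6 remove [whm,nqj,lmqbc] add [kfus,rao] -> 12 lines: nyu jfmft ddoq icf reja bgh kfus rao cejbe tvvn xrf fhhh
Hunk 6: at line 8 remove [tvvn] add [aeagz,mdx] -> 13 lines: nyu jfmft ddoq icf reja bgh kfus rao cejbe aeagz mdx xrf fhhh
Final line count: 13

Answer: 13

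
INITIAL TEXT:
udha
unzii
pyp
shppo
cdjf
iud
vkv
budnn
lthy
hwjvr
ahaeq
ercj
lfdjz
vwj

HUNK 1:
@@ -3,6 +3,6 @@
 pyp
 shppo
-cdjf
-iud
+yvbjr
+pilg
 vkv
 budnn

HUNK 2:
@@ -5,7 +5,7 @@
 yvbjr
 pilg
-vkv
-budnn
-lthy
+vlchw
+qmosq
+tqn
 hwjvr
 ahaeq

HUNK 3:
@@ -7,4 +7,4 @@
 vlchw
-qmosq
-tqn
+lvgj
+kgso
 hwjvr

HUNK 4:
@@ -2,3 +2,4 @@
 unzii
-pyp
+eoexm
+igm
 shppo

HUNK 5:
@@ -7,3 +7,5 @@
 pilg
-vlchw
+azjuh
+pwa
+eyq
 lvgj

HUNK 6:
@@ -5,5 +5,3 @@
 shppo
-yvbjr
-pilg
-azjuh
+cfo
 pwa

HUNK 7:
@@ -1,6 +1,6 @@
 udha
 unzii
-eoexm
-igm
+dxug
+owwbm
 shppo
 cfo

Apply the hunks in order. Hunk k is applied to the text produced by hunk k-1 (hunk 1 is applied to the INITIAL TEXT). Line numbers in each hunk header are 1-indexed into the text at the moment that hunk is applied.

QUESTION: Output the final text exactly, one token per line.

Answer: udha
unzii
dxug
owwbm
shppo
cfo
pwa
eyq
lvgj
kgso
hwjvr
ahaeq
ercj
lfdjz
vwj

Derivation:
Hunk 1: at line 3 remove [cdjf,iud] add [yvbjr,pilg] -> 14 lines: udha unzii pyp shppo yvbjr pilg vkv budnn lthy hwjvr ahaeq ercj lfdjz vwj
Hunk 2: at line 5 remove [vkv,budnn,lthy] add [vlchw,qmosq,tqn] -> 14 lines: udha unzii pyp shppo yvbjr pilg vlchw qmosq tqn hwjvr ahaeq ercj lfdjz vwj
Hunk 3: at line 7 remove [qmosq,tqn] add [lvgj,kgso] -> 14 lines: udha unzii pyp shppo yvbjr pilg vlchw lvgj kgso hwjvr ahaeq ercj lfdjz vwj
Hunk 4: at line 2 remove [pyp] add [eoexm,igm] -> 15 lines: udha unzii eoexm igm shppo yvbjr pilg vlchw lvgj kgso hwjvr ahaeq ercj lfdjz vwj
Hunk 5: at line 7 remove [vlchw] add [azjuh,pwa,eyq] -> 17 lines: udha unzii eoexm igm shppo yvbjr pilg azjuh pwa eyq lvgj kgso hwjvr ahaeq ercj lfdjz vwj
Hunk 6: at line 5 remove [yvbjr,pilg,azjuh] add [cfo] -> 15 lines: udha unzii eoexm igm shppo cfo pwa eyq lvgj kgso hwjvr ahaeq ercj lfdjz vwj
Hunk 7: at line 1 remove [eoexm,igm] add [dxug,owwbm] -> 15 lines: udha unzii dxug owwbm shppo cfo pwa eyq lvgj kgso hwjvr ahaeq ercj lfdjz vwj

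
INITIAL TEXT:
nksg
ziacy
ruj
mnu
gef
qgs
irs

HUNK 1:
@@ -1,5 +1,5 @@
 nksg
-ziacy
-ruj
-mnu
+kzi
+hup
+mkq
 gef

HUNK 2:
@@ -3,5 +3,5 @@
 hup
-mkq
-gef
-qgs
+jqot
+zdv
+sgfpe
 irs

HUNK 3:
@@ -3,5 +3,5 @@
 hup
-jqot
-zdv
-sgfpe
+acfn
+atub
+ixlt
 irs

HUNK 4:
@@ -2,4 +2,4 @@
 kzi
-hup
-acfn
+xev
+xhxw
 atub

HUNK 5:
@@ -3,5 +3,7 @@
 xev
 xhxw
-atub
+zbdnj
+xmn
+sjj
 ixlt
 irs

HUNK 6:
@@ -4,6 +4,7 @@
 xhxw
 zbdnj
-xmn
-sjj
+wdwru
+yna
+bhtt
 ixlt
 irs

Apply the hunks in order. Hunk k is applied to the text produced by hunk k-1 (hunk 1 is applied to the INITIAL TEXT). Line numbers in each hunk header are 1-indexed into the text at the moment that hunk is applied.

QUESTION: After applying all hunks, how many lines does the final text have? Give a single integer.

Answer: 10

Derivation:
Hunk 1: at line 1 remove [ziacy,ruj,mnu] add [kzi,hup,mkq] -> 7 lines: nksg kzi hup mkq gef qgs irs
Hunk 2: at line 3 remove [mkq,gef,qgs] add [jqot,zdv,sgfpe] -> 7 lines: nksg kzi hup jqot zdv sgfpe irs
Hunk 3: at line 3 remove [jqot,zdv,sgfpe] add [acfn,atub,ixlt] -> 7 lines: nksg kzi hup acfn atub ixlt irs
Hunk 4: at line 2 remove [hup,acfn] add [xev,xhxw] -> 7 lines: nksg kzi xev xhxw atub ixlt irs
Hunk 5: at line 3 remove [atub] add [zbdnj,xmn,sjj] -> 9 lines: nksg kzi xev xhxw zbdnj xmn sjj ixlt irs
Hunk 6: at line 4 remove [xmn,sjj] add [wdwru,yna,bhtt] -> 10 lines: nksg kzi xev xhxw zbdnj wdwru yna bhtt ixlt irs
Final line count: 10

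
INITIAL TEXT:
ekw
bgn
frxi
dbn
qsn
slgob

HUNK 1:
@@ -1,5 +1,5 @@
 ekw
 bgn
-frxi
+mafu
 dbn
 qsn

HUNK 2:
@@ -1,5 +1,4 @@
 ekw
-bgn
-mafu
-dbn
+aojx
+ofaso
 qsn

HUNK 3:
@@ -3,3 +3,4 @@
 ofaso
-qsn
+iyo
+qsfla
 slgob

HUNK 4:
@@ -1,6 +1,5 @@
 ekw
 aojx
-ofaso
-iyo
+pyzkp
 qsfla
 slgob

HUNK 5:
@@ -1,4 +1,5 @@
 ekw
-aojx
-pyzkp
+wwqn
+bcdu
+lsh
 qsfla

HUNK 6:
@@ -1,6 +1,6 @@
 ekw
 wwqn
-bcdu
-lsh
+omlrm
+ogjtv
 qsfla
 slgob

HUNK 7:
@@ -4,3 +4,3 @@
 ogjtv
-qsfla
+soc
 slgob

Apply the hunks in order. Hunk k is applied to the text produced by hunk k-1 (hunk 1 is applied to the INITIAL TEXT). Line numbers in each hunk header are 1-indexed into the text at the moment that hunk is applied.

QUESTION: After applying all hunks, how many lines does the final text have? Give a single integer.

Answer: 6

Derivation:
Hunk 1: at line 1 remove [frxi] add [mafu] -> 6 lines: ekw bgn mafu dbn qsn slgob
Hunk 2: at line 1 remove [bgn,mafu,dbn] add [aojx,ofaso] -> 5 lines: ekw aojx ofaso qsn slgob
Hunk 3: at line 3 remove [qsn] add [iyo,qsfla] -> 6 lines: ekw aojx ofaso iyo qsfla slgob
Hunk 4: at line 1 remove [ofaso,iyo] add [pyzkp] -> 5 lines: ekw aojx pyzkp qsfla slgob
Hunk 5: at line 1 remove [aojx,pyzkp] add [wwqn,bcdu,lsh] -> 6 lines: ekw wwqn bcdu lsh qsfla slgob
Hunk 6: at line 1 remove [bcdu,lsh] add [omlrm,ogjtv] -> 6 lines: ekw wwqn omlrm ogjtv qsfla slgob
Hunk 7: at line 4 remove [qsfla] add [soc] -> 6 lines: ekw wwqn omlrm ogjtv soc slgob
Final line count: 6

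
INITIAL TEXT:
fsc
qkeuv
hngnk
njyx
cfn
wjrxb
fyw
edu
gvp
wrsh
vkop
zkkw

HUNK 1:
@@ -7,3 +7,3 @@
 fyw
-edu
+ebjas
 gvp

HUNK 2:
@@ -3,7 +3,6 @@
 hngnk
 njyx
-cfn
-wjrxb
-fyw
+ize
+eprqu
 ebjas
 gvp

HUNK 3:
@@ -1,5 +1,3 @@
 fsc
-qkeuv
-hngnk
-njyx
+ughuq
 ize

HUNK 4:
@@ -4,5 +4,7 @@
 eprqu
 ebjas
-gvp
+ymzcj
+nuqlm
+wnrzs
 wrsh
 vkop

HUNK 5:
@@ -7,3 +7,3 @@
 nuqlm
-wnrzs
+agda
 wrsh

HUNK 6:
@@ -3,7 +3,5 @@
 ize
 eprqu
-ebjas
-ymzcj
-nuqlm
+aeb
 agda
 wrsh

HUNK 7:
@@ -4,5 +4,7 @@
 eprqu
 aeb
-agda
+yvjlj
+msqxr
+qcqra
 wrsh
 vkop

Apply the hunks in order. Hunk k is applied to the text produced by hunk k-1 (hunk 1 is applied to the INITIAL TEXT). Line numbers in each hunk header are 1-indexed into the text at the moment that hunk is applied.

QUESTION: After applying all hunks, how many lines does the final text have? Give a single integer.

Hunk 1: at line 7 remove [edu] add [ebjas] -> 12 lines: fsc qkeuv hngnk njyx cfn wjrxb fyw ebjas gvp wrsh vkop zkkw
Hunk 2: at line 3 remove [cfn,wjrxb,fyw] add [ize,eprqu] -> 11 lines: fsc qkeuv hngnk njyx ize eprqu ebjas gvp wrsh vkop zkkw
Hunk 3: at line 1 remove [qkeuv,hngnk,njyx] add [ughuq] -> 9 lines: fsc ughuq ize eprqu ebjas gvp wrsh vkop zkkw
Hunk 4: at line 4 remove [gvp] add [ymzcj,nuqlm,wnrzs] -> 11 lines: fsc ughuq ize eprqu ebjas ymzcj nuqlm wnrzs wrsh vkop zkkw
Hunk 5: at line 7 remove [wnrzs] add [agda] -> 11 lines: fsc ughuq ize eprqu ebjas ymzcj nuqlm agda wrsh vkop zkkw
Hunk 6: at line 3 remove [ebjas,ymzcj,nuqlm] add [aeb] -> 9 lines: fsc ughuq ize eprqu aeb agda wrsh vkop zkkw
Hunk 7: at line 4 remove [agda] add [yvjlj,msqxr,qcqra] -> 11 lines: fsc ughuq ize eprqu aeb yvjlj msqxr qcqra wrsh vkop zkkw
Final line count: 11

Answer: 11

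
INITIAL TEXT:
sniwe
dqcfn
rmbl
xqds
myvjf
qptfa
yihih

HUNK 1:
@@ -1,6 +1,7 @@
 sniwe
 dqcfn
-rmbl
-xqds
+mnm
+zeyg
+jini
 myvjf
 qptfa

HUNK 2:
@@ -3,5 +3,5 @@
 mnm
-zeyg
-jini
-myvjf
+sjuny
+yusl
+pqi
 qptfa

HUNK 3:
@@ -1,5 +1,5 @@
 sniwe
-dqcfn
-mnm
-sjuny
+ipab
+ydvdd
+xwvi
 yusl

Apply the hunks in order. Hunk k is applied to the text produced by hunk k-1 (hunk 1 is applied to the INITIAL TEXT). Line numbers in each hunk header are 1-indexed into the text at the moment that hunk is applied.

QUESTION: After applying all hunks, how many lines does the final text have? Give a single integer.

Hunk 1: at line 1 remove [rmbl,xqds] add [mnm,zeyg,jini] -> 8 lines: sniwe dqcfn mnm zeyg jini myvjf qptfa yihih
Hunk 2: at line 3 remove [zeyg,jini,myvjf] add [sjuny,yusl,pqi] -> 8 lines: sniwe dqcfn mnm sjuny yusl pqi qptfa yihih
Hunk 3: at line 1 remove [dqcfn,mnm,sjuny] add [ipab,ydvdd,xwvi] -> 8 lines: sniwe ipab ydvdd xwvi yusl pqi qptfa yihih
Final line count: 8

Answer: 8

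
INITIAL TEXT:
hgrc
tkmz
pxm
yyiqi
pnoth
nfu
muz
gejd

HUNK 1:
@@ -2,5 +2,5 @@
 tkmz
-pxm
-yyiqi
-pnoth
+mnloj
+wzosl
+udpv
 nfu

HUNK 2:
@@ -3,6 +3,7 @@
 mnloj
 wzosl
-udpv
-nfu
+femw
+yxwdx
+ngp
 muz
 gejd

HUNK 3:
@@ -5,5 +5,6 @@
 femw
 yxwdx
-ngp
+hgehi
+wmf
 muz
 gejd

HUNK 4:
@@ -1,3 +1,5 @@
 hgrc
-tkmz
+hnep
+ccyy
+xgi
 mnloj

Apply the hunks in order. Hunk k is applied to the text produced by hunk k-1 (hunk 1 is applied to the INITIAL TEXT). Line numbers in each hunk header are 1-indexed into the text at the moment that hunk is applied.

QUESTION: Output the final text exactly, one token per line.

Answer: hgrc
hnep
ccyy
xgi
mnloj
wzosl
femw
yxwdx
hgehi
wmf
muz
gejd

Derivation:
Hunk 1: at line 2 remove [pxm,yyiqi,pnoth] add [mnloj,wzosl,udpv] -> 8 lines: hgrc tkmz mnloj wzosl udpv nfu muz gejd
Hunk 2: at line 3 remove [udpv,nfu] add [femw,yxwdx,ngp] -> 9 lines: hgrc tkmz mnloj wzosl femw yxwdx ngp muz gejd
Hunk 3: at line 5 remove [ngp] add [hgehi,wmf] -> 10 lines: hgrc tkmz mnloj wzosl femw yxwdx hgehi wmf muz gejd
Hunk 4: at line 1 remove [tkmz] add [hnep,ccyy,xgi] -> 12 lines: hgrc hnep ccyy xgi mnloj wzosl femw yxwdx hgehi wmf muz gejd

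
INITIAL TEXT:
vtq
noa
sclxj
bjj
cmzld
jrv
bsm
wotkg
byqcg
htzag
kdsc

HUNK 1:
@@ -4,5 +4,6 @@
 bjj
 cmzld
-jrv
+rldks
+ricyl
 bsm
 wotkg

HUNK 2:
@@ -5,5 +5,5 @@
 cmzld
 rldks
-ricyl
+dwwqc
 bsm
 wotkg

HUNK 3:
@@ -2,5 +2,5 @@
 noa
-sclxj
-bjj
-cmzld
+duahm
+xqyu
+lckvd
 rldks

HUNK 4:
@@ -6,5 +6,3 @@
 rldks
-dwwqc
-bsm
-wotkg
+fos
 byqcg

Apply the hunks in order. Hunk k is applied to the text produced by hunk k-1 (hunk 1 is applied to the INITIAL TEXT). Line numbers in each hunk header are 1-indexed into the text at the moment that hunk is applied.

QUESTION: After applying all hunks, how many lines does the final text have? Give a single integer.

Answer: 10

Derivation:
Hunk 1: at line 4 remove [jrv] add [rldks,ricyl] -> 12 lines: vtq noa sclxj bjj cmzld rldks ricyl bsm wotkg byqcg htzag kdsc
Hunk 2: at line 5 remove [ricyl] add [dwwqc] -> 12 lines: vtq noa sclxj bjj cmzld rldks dwwqc bsm wotkg byqcg htzag kdsc
Hunk 3: at line 2 remove [sclxj,bjj,cmzld] add [duahm,xqyu,lckvd] -> 12 lines: vtq noa duahm xqyu lckvd rldks dwwqc bsm wotkg byqcg htzag kdsc
Hunk 4: at line 6 remove [dwwqc,bsm,wotkg] add [fos] -> 10 lines: vtq noa duahm xqyu lckvd rldks fos byqcg htzag kdsc
Final line count: 10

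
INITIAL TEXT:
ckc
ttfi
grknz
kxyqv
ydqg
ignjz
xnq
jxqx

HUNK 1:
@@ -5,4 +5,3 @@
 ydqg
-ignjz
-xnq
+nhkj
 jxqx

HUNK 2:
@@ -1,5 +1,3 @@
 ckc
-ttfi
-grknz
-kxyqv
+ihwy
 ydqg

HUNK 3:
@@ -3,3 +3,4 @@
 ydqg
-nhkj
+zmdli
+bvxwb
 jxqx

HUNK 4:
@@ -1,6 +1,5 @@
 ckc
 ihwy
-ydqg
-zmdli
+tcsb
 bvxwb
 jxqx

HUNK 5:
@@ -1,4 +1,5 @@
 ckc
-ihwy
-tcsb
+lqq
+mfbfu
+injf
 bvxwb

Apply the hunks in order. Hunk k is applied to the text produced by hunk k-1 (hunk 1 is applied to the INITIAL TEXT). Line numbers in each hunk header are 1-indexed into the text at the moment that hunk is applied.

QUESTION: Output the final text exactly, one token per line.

Hunk 1: at line 5 remove [ignjz,xnq] add [nhkj] -> 7 lines: ckc ttfi grknz kxyqv ydqg nhkj jxqx
Hunk 2: at line 1 remove [ttfi,grknz,kxyqv] add [ihwy] -> 5 lines: ckc ihwy ydqg nhkj jxqx
Hunk 3: at line 3 remove [nhkj] add [zmdli,bvxwb] -> 6 lines: ckc ihwy ydqg zmdli bvxwb jxqx
Hunk 4: at line 1 remove [ydqg,zmdli] add [tcsb] -> 5 lines: ckc ihwy tcsb bvxwb jxqx
Hunk 5: at line 1 remove [ihwy,tcsb] add [lqq,mfbfu,injf] -> 6 lines: ckc lqq mfbfu injf bvxwb jxqx

Answer: ckc
lqq
mfbfu
injf
bvxwb
jxqx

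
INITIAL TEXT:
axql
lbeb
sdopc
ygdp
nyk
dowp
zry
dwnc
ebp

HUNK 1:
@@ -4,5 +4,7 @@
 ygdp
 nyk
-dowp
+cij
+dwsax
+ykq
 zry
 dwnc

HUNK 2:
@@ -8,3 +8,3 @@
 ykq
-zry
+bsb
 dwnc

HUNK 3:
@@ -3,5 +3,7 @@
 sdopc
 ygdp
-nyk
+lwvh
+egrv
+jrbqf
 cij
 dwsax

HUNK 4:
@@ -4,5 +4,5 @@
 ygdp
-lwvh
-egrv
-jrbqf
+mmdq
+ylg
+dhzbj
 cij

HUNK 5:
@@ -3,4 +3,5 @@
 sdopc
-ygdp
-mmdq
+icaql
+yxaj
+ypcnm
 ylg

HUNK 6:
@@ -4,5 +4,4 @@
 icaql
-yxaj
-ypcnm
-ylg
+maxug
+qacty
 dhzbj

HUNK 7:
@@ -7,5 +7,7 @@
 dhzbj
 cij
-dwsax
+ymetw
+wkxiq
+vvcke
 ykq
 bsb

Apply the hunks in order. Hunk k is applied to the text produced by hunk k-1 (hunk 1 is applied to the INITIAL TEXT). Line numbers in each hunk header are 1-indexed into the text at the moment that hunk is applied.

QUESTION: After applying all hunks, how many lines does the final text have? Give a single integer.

Hunk 1: at line 4 remove [dowp] add [cij,dwsax,ykq] -> 11 lines: axql lbeb sdopc ygdp nyk cij dwsax ykq zry dwnc ebp
Hunk 2: at line 8 remove [zry] add [bsb] -> 11 lines: axql lbeb sdopc ygdp nyk cij dwsax ykq bsb dwnc ebp
Hunk 3: at line 3 remove [nyk] add [lwvh,egrv,jrbqf] -> 13 lines: axql lbeb sdopc ygdp lwvh egrv jrbqf cij dwsax ykq bsb dwnc ebp
Hunk 4: at line 4 remove [lwvh,egrv,jrbqf] add [mmdq,ylg,dhzbj] -> 13 lines: axql lbeb sdopc ygdp mmdq ylg dhzbj cij dwsax ykq bsb dwnc ebp
Hunk 5: at line 3 remove [ygdp,mmdq] add [icaql,yxaj,ypcnm] -> 14 lines: axql lbeb sdopc icaql yxaj ypcnm ylg dhzbj cij dwsax ykq bsb dwnc ebp
Hunk 6: at line 4 remove [yxaj,ypcnm,ylg] add [maxug,qacty] -> 13 lines: axql lbeb sdopc icaql maxug qacty dhzbj cij dwsax ykq bsb dwnc ebp
Hunk 7: at line 7 remove [dwsax] add [ymetw,wkxiq,vvcke] -> 15 lines: axql lbeb sdopc icaql maxug qacty dhzbj cij ymetw wkxiq vvcke ykq bsb dwnc ebp
Final line count: 15

Answer: 15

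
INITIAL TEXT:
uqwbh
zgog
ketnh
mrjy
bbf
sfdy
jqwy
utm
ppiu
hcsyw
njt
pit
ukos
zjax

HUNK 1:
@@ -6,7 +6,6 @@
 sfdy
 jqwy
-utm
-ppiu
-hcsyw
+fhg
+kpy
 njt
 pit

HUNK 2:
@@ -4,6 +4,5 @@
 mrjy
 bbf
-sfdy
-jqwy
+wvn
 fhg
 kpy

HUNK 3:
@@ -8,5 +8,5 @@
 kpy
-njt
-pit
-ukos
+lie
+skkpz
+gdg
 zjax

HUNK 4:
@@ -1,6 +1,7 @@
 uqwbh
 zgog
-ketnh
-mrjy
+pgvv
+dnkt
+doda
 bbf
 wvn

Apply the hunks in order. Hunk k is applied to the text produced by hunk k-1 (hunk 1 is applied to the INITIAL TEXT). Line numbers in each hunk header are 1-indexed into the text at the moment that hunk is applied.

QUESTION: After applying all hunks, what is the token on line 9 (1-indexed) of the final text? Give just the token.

Hunk 1: at line 6 remove [utm,ppiu,hcsyw] add [fhg,kpy] -> 13 lines: uqwbh zgog ketnh mrjy bbf sfdy jqwy fhg kpy njt pit ukos zjax
Hunk 2: at line 4 remove [sfdy,jqwy] add [wvn] -> 12 lines: uqwbh zgog ketnh mrjy bbf wvn fhg kpy njt pit ukos zjax
Hunk 3: at line 8 remove [njt,pit,ukos] add [lie,skkpz,gdg] -> 12 lines: uqwbh zgog ketnh mrjy bbf wvn fhg kpy lie skkpz gdg zjax
Hunk 4: at line 1 remove [ketnh,mrjy] add [pgvv,dnkt,doda] -> 13 lines: uqwbh zgog pgvv dnkt doda bbf wvn fhg kpy lie skkpz gdg zjax
Final line 9: kpy

Answer: kpy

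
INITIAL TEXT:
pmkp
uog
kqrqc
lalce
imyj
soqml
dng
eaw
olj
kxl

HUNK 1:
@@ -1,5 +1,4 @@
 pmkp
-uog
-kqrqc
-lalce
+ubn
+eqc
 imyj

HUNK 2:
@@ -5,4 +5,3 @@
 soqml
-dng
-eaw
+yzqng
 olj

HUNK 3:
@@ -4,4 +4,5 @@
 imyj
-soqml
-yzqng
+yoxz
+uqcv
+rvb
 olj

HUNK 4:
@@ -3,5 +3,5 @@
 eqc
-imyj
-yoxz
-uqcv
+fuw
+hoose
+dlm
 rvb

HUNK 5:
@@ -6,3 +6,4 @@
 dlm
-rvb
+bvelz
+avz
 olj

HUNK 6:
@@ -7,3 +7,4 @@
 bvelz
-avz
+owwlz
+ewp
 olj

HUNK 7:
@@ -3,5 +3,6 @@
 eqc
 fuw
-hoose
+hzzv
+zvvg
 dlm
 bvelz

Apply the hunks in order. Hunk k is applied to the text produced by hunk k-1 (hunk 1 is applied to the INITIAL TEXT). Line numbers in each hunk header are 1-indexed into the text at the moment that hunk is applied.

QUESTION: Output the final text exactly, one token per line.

Answer: pmkp
ubn
eqc
fuw
hzzv
zvvg
dlm
bvelz
owwlz
ewp
olj
kxl

Derivation:
Hunk 1: at line 1 remove [uog,kqrqc,lalce] add [ubn,eqc] -> 9 lines: pmkp ubn eqc imyj soqml dng eaw olj kxl
Hunk 2: at line 5 remove [dng,eaw] add [yzqng] -> 8 lines: pmkp ubn eqc imyj soqml yzqng olj kxl
Hunk 3: at line 4 remove [soqml,yzqng] add [yoxz,uqcv,rvb] -> 9 lines: pmkp ubn eqc imyj yoxz uqcv rvb olj kxl
Hunk 4: at line 3 remove [imyj,yoxz,uqcv] add [fuw,hoose,dlm] -> 9 lines: pmkp ubn eqc fuw hoose dlm rvb olj kxl
Hunk 5: at line 6 remove [rvb] add [bvelz,avz] -> 10 lines: pmkp ubn eqc fuw hoose dlm bvelz avz olj kxl
Hunk 6: at line 7 remove [avz] add [owwlz,ewp] -> 11 lines: pmkp ubn eqc fuw hoose dlm bvelz owwlz ewp olj kxl
Hunk 7: at line 3 remove [hoose] add [hzzv,zvvg] -> 12 lines: pmkp ubn eqc fuw hzzv zvvg dlm bvelz owwlz ewp olj kxl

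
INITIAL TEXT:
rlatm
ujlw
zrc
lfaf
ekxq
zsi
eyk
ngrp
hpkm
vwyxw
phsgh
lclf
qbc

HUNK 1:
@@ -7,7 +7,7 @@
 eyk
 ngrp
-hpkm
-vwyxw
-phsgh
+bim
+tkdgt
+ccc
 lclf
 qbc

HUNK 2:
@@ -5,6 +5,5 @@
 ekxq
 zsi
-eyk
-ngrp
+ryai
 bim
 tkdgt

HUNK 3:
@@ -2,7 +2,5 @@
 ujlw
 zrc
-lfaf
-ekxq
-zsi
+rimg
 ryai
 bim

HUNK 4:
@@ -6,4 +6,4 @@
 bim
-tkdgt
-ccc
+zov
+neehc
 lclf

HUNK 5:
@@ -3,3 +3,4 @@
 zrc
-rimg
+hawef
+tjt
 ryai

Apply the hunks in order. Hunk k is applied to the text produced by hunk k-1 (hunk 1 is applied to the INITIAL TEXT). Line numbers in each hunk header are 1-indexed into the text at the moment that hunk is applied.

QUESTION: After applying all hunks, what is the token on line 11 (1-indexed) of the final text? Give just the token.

Answer: qbc

Derivation:
Hunk 1: at line 7 remove [hpkm,vwyxw,phsgh] add [bim,tkdgt,ccc] -> 13 lines: rlatm ujlw zrc lfaf ekxq zsi eyk ngrp bim tkdgt ccc lclf qbc
Hunk 2: at line 5 remove [eyk,ngrp] add [ryai] -> 12 lines: rlatm ujlw zrc lfaf ekxq zsi ryai bim tkdgt ccc lclf qbc
Hunk 3: at line 2 remove [lfaf,ekxq,zsi] add [rimg] -> 10 lines: rlatm ujlw zrc rimg ryai bim tkdgt ccc lclf qbc
Hunk 4: at line 6 remove [tkdgt,ccc] add [zov,neehc] -> 10 lines: rlatm ujlw zrc rimg ryai bim zov neehc lclf qbc
Hunk 5: at line 3 remove [rimg] add [hawef,tjt] -> 11 lines: rlatm ujlw zrc hawef tjt ryai bim zov neehc lclf qbc
Final line 11: qbc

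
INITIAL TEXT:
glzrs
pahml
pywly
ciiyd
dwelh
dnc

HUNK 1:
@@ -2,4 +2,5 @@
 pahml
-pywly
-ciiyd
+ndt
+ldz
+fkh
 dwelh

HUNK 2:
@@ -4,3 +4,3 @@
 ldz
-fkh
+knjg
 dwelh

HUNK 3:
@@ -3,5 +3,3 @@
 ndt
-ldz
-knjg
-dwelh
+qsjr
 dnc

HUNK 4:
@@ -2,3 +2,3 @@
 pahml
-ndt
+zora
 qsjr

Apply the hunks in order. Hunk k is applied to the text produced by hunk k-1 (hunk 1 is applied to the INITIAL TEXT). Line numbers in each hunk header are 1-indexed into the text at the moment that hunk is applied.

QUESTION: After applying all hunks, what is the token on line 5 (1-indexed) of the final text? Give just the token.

Hunk 1: at line 2 remove [pywly,ciiyd] add [ndt,ldz,fkh] -> 7 lines: glzrs pahml ndt ldz fkh dwelh dnc
Hunk 2: at line 4 remove [fkh] add [knjg] -> 7 lines: glzrs pahml ndt ldz knjg dwelh dnc
Hunk 3: at line 3 remove [ldz,knjg,dwelh] add [qsjr] -> 5 lines: glzrs pahml ndt qsjr dnc
Hunk 4: at line 2 remove [ndt] add [zora] -> 5 lines: glzrs pahml zora qsjr dnc
Final line 5: dnc

Answer: dnc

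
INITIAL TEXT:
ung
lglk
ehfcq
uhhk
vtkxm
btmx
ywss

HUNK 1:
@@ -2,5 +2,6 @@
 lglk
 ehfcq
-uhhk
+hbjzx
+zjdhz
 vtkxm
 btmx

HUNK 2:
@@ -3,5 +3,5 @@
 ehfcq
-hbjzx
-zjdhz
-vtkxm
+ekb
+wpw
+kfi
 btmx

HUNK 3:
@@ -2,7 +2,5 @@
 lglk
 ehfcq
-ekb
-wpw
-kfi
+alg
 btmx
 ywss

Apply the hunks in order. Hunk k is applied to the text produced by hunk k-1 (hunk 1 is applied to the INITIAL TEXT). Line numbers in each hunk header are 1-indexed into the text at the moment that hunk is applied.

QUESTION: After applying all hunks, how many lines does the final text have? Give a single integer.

Answer: 6

Derivation:
Hunk 1: at line 2 remove [uhhk] add [hbjzx,zjdhz] -> 8 lines: ung lglk ehfcq hbjzx zjdhz vtkxm btmx ywss
Hunk 2: at line 3 remove [hbjzx,zjdhz,vtkxm] add [ekb,wpw,kfi] -> 8 lines: ung lglk ehfcq ekb wpw kfi btmx ywss
Hunk 3: at line 2 remove [ekb,wpw,kfi] add [alg] -> 6 lines: ung lglk ehfcq alg btmx ywss
Final line count: 6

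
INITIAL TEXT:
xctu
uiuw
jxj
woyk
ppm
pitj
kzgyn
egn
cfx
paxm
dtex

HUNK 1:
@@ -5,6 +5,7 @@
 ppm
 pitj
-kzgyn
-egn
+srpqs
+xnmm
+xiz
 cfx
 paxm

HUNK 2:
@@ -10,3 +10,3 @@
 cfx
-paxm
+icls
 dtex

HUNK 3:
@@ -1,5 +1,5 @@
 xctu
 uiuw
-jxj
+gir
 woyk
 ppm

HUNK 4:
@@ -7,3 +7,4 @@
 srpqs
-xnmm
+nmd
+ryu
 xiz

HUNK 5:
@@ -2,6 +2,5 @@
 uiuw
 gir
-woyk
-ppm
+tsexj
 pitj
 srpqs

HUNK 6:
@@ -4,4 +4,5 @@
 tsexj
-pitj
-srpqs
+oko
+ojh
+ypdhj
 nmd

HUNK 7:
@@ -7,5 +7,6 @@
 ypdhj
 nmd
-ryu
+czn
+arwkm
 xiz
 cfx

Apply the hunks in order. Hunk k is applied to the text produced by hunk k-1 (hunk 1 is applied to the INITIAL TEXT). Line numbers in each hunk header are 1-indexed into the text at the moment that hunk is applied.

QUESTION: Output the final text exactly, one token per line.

Answer: xctu
uiuw
gir
tsexj
oko
ojh
ypdhj
nmd
czn
arwkm
xiz
cfx
icls
dtex

Derivation:
Hunk 1: at line 5 remove [kzgyn,egn] add [srpqs,xnmm,xiz] -> 12 lines: xctu uiuw jxj woyk ppm pitj srpqs xnmm xiz cfx paxm dtex
Hunk 2: at line 10 remove [paxm] add [icls] -> 12 lines: xctu uiuw jxj woyk ppm pitj srpqs xnmm xiz cfx icls dtex
Hunk 3: at line 1 remove [jxj] add [gir] -> 12 lines: xctu uiuw gir woyk ppm pitj srpqs xnmm xiz cfx icls dtex
Hunk 4: at line 7 remove [xnmm] add [nmd,ryu] -> 13 lines: xctu uiuw gir woyk ppm pitj srpqs nmd ryu xiz cfx icls dtex
Hunk 5: at line 2 remove [woyk,ppm] add [tsexj] -> 12 lines: xctu uiuw gir tsexj pitj srpqs nmd ryu xiz cfx icls dtex
Hunk 6: at line 4 remove [pitj,srpqs] add [oko,ojh,ypdhj] -> 13 lines: xctu uiuw gir tsexj oko ojh ypdhj nmd ryu xiz cfx icls dtex
Hunk 7: at line 7 remove [ryu] add [czn,arwkm] -> 14 lines: xctu uiuw gir tsexj oko ojh ypdhj nmd czn arwkm xiz cfx icls dtex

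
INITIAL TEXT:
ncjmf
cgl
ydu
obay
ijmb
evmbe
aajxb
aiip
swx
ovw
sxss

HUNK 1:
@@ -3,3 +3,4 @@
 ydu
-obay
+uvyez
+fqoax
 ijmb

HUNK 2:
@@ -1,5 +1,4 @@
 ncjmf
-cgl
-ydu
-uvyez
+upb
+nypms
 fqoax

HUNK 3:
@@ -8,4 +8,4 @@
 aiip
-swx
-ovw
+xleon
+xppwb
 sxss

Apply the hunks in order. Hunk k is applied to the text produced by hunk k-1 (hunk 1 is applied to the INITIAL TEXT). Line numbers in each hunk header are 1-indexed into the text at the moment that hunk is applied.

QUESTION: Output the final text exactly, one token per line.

Answer: ncjmf
upb
nypms
fqoax
ijmb
evmbe
aajxb
aiip
xleon
xppwb
sxss

Derivation:
Hunk 1: at line 3 remove [obay] add [uvyez,fqoax] -> 12 lines: ncjmf cgl ydu uvyez fqoax ijmb evmbe aajxb aiip swx ovw sxss
Hunk 2: at line 1 remove [cgl,ydu,uvyez] add [upb,nypms] -> 11 lines: ncjmf upb nypms fqoax ijmb evmbe aajxb aiip swx ovw sxss
Hunk 3: at line 8 remove [swx,ovw] add [xleon,xppwb] -> 11 lines: ncjmf upb nypms fqoax ijmb evmbe aajxb aiip xleon xppwb sxss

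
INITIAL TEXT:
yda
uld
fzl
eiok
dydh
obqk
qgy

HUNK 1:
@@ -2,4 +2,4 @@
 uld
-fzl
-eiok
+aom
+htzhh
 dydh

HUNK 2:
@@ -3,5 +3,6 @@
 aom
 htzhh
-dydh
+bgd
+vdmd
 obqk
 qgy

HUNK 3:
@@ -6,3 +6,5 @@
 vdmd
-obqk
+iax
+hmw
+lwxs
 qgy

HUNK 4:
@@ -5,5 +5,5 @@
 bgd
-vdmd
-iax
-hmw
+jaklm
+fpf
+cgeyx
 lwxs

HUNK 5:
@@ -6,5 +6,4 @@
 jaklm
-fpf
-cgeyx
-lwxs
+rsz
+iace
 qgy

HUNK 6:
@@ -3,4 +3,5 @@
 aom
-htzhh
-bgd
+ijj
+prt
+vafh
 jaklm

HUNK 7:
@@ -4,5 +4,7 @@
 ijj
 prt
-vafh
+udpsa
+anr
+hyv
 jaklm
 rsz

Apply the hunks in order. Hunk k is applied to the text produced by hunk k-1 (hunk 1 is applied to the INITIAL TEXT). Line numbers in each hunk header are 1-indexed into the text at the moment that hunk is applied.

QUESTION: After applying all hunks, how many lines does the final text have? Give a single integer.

Answer: 12

Derivation:
Hunk 1: at line 2 remove [fzl,eiok] add [aom,htzhh] -> 7 lines: yda uld aom htzhh dydh obqk qgy
Hunk 2: at line 3 remove [dydh] add [bgd,vdmd] -> 8 lines: yda uld aom htzhh bgd vdmd obqk qgy
Hunk 3: at line 6 remove [obqk] add [iax,hmw,lwxs] -> 10 lines: yda uld aom htzhh bgd vdmd iax hmw lwxs qgy
Hunk 4: at line 5 remove [vdmd,iax,hmw] add [jaklm,fpf,cgeyx] -> 10 lines: yda uld aom htzhh bgd jaklm fpf cgeyx lwxs qgy
Hunk 5: at line 6 remove [fpf,cgeyx,lwxs] add [rsz,iace] -> 9 lines: yda uld aom htzhh bgd jaklm rsz iace qgy
Hunk 6: at line 3 remove [htzhh,bgd] add [ijj,prt,vafh] -> 10 lines: yda uld aom ijj prt vafh jaklm rsz iace qgy
Hunk 7: at line 4 remove [vafh] add [udpsa,anr,hyv] -> 12 lines: yda uld aom ijj prt udpsa anr hyv jaklm rsz iace qgy
Final line count: 12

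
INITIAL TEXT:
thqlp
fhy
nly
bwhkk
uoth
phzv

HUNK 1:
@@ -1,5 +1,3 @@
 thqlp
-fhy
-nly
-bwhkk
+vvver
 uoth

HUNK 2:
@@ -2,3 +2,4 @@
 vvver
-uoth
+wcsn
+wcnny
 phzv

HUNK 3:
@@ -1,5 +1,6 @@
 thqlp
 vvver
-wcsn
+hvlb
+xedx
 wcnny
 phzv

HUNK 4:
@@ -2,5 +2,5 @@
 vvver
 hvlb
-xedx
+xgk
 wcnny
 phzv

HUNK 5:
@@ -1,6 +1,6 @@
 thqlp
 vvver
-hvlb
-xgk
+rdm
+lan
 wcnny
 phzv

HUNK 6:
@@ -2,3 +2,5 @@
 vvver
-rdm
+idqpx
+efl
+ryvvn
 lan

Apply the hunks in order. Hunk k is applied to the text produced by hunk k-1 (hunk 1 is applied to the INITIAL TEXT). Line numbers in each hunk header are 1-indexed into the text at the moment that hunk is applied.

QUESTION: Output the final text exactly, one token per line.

Hunk 1: at line 1 remove [fhy,nly,bwhkk] add [vvver] -> 4 lines: thqlp vvver uoth phzv
Hunk 2: at line 2 remove [uoth] add [wcsn,wcnny] -> 5 lines: thqlp vvver wcsn wcnny phzv
Hunk 3: at line 1 remove [wcsn] add [hvlb,xedx] -> 6 lines: thqlp vvver hvlb xedx wcnny phzv
Hunk 4: at line 2 remove [xedx] add [xgk] -> 6 lines: thqlp vvver hvlb xgk wcnny phzv
Hunk 5: at line 1 remove [hvlb,xgk] add [rdm,lan] -> 6 lines: thqlp vvver rdm lan wcnny phzv
Hunk 6: at line 2 remove [rdm] add [idqpx,efl,ryvvn] -> 8 lines: thqlp vvver idqpx efl ryvvn lan wcnny phzv

Answer: thqlp
vvver
idqpx
efl
ryvvn
lan
wcnny
phzv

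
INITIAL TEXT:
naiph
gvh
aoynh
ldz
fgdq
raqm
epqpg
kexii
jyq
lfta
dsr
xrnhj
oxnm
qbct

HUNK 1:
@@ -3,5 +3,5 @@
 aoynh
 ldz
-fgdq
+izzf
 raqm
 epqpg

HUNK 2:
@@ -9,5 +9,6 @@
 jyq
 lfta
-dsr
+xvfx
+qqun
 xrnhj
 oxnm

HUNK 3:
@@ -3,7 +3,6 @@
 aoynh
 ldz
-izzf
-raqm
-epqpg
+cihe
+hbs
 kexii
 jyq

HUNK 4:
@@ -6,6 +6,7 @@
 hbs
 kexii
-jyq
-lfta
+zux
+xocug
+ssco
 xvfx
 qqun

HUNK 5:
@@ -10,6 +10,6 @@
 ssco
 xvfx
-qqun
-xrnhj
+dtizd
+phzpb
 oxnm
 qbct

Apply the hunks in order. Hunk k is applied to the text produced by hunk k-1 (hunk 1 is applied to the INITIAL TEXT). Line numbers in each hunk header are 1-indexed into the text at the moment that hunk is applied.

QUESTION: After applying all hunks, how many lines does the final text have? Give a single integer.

Answer: 15

Derivation:
Hunk 1: at line 3 remove [fgdq] add [izzf] -> 14 lines: naiph gvh aoynh ldz izzf raqm epqpg kexii jyq lfta dsr xrnhj oxnm qbct
Hunk 2: at line 9 remove [dsr] add [xvfx,qqun] -> 15 lines: naiph gvh aoynh ldz izzf raqm epqpg kexii jyq lfta xvfx qqun xrnhj oxnm qbct
Hunk 3: at line 3 remove [izzf,raqm,epqpg] add [cihe,hbs] -> 14 lines: naiph gvh aoynh ldz cihe hbs kexii jyq lfta xvfx qqun xrnhj oxnm qbct
Hunk 4: at line 6 remove [jyq,lfta] add [zux,xocug,ssco] -> 15 lines: naiph gvh aoynh ldz cihe hbs kexii zux xocug ssco xvfx qqun xrnhj oxnm qbct
Hunk 5: at line 10 remove [qqun,xrnhj] add [dtizd,phzpb] -> 15 lines: naiph gvh aoynh ldz cihe hbs kexii zux xocug ssco xvfx dtizd phzpb oxnm qbct
Final line count: 15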